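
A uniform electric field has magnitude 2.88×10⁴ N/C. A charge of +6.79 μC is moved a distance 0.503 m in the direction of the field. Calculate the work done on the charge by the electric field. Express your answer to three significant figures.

0.0984 J

The potential change for a displacement 0.503 m in the direction of the field is ΔV = −Ed = -1.45×10⁴ V.
W_field = −qΔV = 0.0984 J.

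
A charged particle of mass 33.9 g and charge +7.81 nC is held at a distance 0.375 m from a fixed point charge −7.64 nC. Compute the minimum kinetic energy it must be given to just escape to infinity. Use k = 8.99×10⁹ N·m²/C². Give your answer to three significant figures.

1.43×10⁻⁶ J

To just escape, total mechanical energy must reach zero at infinity: ½mv²_min + U = 0, so ½mv²_min = −U = |kQq|/r.
|U| = |kQq|/r = (8.99×10⁹ N·m²/C²)(7.64×10⁻⁹)(7.81×10⁻⁹)/(0.375) = 1.43×10⁻⁶ J.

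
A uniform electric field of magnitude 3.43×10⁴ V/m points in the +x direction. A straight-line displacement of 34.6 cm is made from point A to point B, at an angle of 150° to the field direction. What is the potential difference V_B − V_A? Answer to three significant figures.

Only the component of displacement along E changes the potential: ΔV = −E·d·cosθ.
ΔV = −(3.43×10⁴ V/m)(0.346 m)cos150° = 1.03×10⁴ V.

1.03×10⁴ V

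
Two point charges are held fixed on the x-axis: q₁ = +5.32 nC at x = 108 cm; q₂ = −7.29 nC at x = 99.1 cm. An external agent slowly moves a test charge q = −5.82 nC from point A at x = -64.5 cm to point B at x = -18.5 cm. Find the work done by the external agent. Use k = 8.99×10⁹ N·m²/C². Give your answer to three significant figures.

3.25×10⁻⁸ J

For quasistatic motion the external work equals the change in potential energy: W_ext = qΔV = q(V_B − V_A).
At A: distances to the source charges are 1.73 m, 1.64 m; V_A = Σ kqᵢ/rᵢ = -12.3 V.
At B: distances to the source charges are 1.27 m, 1.18 m; V_B = Σ kqᵢ/rᵢ = -17.9 V.
ΔV = V_B − V_A = -5.59 V.
W_ext = qΔV = (-5.82×10⁻⁹ C)(-5.59 V) = 3.25×10⁻⁸ J.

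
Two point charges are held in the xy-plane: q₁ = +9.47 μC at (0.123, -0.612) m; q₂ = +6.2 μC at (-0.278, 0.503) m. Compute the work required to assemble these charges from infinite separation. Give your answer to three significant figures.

0.445 J

The assembly work is the sum of pairwise potential energies, U = Σ_{i<j} kqᵢqⱼ/rᵢⱼ.
Pair separations: r₁₂ = 1.18 m.
U = (0.445) = 0.445 J.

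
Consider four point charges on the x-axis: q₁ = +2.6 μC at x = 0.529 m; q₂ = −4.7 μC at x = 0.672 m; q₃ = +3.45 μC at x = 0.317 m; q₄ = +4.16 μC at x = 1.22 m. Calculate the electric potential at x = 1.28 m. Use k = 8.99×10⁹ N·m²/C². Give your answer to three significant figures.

6.17×10⁵ V

The total potential is the scalar sum of each charge's contribution, V = Σ kqᵢ/rᵢ.
Distances from the field point to each charge: r₁ = 0.751 m, r₂ = 0.608 m, r₃ = 0.963 m, r₄ = 0.0600 m.
V = k[(2.60×10⁻⁶)/(0.751) + (-4.70×10⁻⁶)/(0.608) + (3.45×10⁻⁶)/(0.963) + (4.16×10⁻⁶)/(0.0600)] = 6.17×10⁵ V.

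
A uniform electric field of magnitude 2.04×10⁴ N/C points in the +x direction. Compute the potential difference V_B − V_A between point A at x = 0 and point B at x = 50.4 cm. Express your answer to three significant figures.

In a uniform field, potential decreases in the direction of E: V_B − V_A = −E·Δx.
V_B − V_A = −(2.04×10⁴ V/m)(0.504 m) = -1.03×10⁴ V.

-1.03×10⁴ V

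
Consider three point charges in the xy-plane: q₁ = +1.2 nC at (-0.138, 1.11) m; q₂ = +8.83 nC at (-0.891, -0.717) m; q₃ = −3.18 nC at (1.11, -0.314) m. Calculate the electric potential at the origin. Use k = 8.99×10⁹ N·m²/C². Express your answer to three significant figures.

54.3 V

Electric potential is a scalar, so the contributions from each charge add algebraically: V = Σ kqᵢ/rᵢ.
Distances from the field point to each charge: r₁ = 1.12 m, r₂ = 1.14 m, r₃ = 1.15 m.
V = k[(1.20×10⁻⁹)/(1.12) + (8.83×10⁻⁹)/(1.14) + (-3.18×10⁻⁹)/(1.15)] = 54.3 V.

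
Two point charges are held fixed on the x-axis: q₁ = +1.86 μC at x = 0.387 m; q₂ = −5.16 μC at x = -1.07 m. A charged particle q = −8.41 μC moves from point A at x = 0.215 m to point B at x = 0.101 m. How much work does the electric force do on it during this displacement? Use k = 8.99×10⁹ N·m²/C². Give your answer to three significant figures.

The work done by the electric force is W_field = −ΔU = −q(V_B − V_A) = q(V_A − V_B).
At A: distances to the source charges are 0.172 m, 1.29 m; V_A = Σ kqᵢ/rᵢ = 6.11×10⁴ V.
At B: distances to the source charges are 0.286 m, 1.17 m; V_B = Σ kqᵢ/rᵢ = 1.89×10⁴ V.
ΔV = V_B − V_A = -4.23×10⁴ V.
W_field = −qΔV = −(-8.41×10⁻⁶ C)(-4.23×10⁴ V) = -0.355 J.

-0.355 J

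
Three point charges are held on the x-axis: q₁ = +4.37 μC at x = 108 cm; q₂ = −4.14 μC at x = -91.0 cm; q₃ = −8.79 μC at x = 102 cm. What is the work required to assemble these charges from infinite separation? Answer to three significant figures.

The work to assemble the configuration equals its total potential energy, U = Σ kqᵢqⱼ/rᵢⱼ over all pairs.
Pair separations: r₁₂ = 1.99 m, r₁₃ = 0.0600 m, r₂₃ = 1.93 m.
U = (-0.0817) + (-5.76) + (0.170) = -5.67 J.

-5.67 J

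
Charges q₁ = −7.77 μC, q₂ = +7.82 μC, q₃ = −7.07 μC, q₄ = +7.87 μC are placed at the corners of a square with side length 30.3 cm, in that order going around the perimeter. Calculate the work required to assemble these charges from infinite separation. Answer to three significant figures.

The work to assemble the configuration equals its total potential energy, U = Σ kqᵢqⱼ/rᵢⱼ over all pairs.
The four side pairs have separation 0.303 m and the two diagonal pairs 0.429 m.
Summing all 6 pair terms gives U = -4.46 J.

-4.46 J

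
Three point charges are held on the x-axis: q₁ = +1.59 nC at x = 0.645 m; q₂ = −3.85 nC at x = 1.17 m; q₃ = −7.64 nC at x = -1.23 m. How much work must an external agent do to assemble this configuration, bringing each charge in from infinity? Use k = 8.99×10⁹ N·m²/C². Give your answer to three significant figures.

-5.29×10⁻⁸ J

The assembly work is the sum of pairwise potential energies, U = Σ_{i<j} kqᵢqⱼ/rᵢⱼ.
Pair separations: r₁₂ = 0.525 m, r₁₃ = 1.88 m, r₂₃ = 2.40 m.
U = (-1.05×10⁻⁷) + (-5.82×10⁻⁸) + (1.10×10⁻⁷) = -5.29×10⁻⁸ J.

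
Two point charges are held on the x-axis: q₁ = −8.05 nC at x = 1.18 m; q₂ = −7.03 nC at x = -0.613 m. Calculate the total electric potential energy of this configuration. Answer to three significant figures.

The assembly work is the sum of pairwise potential energies, U = Σ_{i<j} kqᵢqⱼ/rᵢⱼ.
Pair separations: r₁₂ = 1.79 m.
U = (2.84×10⁻⁷) = 2.84×10⁻⁷ J.

2.84×10⁻⁷ J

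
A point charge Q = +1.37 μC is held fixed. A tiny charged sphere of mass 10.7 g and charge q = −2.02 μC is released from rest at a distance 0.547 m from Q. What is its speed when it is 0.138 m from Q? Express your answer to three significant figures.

Only the electrostatic force acts, so mechanical energy is conserved: ½mv² = U₁ − U₂ = kQq(1/r₁ − 1/r₂).
U₁ − U₂ = (8.99×10⁹ N·m²/C²)(1.37×10⁻⁶ C)(-2.02×10⁻⁶ C)(1/0.547 − 1/0.138) = 0.135 J.
v = √(2·0.135/0.0107) = 5.02 m/s.

5.02 m/s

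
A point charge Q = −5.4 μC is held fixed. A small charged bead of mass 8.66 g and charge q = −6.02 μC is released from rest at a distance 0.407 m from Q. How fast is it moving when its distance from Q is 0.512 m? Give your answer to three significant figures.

Only the electrostatic force acts, so mechanical energy is conserved: ½mv² = U₁ − U₂ = kQq(1/r₁ − 1/r₂).
U₁ − U₂ = (8.99×10⁹ N·m²/C²)(-5.40×10⁻⁶ C)(-6.02×10⁻⁶ C)(1/0.407 − 1/0.512) = 0.147 J.
v = √(2·0.147/8.66×10⁻³) = 5.83 m/s.

5.83 m/s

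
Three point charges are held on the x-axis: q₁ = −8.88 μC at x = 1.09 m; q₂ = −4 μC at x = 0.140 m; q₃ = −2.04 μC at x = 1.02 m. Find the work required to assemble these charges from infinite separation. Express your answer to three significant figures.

The assembly work is the sum of pairwise potential energies, U = Σ_{i<j} kqᵢqⱼ/rᵢⱼ.
Pair separations: r₁₂ = 0.950 m, r₁₃ = 0.0700 m, r₂₃ = 0.880 m.
U = (0.336) + (2.33) + (0.0834) = 2.75 J.

2.75 J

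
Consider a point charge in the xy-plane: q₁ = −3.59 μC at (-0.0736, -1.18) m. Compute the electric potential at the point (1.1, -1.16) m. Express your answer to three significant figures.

Electric potential is a scalar, so the contributions from each charge add algebraically: V = Σ kqᵢ/rᵢ.
Distances from the field point to each charge: r₁ = 1.17 m.
V = k[(-3.59×10⁻⁶)/(1.17)] = -2.75×10⁴ V.

-2.75×10⁴ V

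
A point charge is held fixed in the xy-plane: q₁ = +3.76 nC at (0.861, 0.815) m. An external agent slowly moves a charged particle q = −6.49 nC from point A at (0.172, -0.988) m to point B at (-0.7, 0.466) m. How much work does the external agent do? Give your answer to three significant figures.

-2.35×10⁻⁸ J

For quasistatic motion the external work equals the change in potential energy: W_ext = qΔV = q(V_B − V_A).
At A: distance to the source charge is 1.93 m; V_A = kq₁/r = 17.5 V.
At B: distance to the source charge is 1.60 m; V_B = kq₁/r = 21.1 V.
ΔV = V_B − V_A = 3.62 V.
W_ext = qΔV = (-6.49×10⁻⁹ C)(3.62 V) = -2.35×10⁻⁸ J.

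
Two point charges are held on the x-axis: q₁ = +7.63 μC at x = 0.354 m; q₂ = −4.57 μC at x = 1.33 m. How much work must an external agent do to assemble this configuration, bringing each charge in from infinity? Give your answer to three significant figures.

The work to assemble the configuration equals its total potential energy, U = Σ kqᵢqⱼ/rᵢⱼ over all pairs.
Pair separations: r₁₂ = 0.976 m.
U = (-0.321) = -0.321 J.

-0.321 J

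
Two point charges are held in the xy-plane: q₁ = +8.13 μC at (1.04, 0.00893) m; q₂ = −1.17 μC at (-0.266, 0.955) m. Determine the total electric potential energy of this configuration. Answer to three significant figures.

The work to assemble the configuration equals its total potential energy, U = Σ kqᵢqⱼ/rᵢⱼ over all pairs.
Pair separations: r₁₂ = 1.61 m.
U = (-0.0530) = -0.0530 J.

-0.0530 J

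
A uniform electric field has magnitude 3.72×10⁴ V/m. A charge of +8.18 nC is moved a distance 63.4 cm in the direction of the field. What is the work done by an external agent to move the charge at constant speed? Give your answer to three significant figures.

The potential change for a displacement 63.4 cm in the direction of the field is ΔV = −Ed = -2.36×10⁴ V.
W_ext = qΔV = -1.93×10⁻⁴ J.

-1.93×10⁻⁴ J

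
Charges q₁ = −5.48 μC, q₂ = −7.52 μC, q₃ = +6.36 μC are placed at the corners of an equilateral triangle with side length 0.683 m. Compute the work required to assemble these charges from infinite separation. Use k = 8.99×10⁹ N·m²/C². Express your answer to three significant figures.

The assembly work is the sum of pairwise potential energies, U = Σ_{i<j} kqᵢqⱼ/rᵢⱼ.
All three pair separations equal the side length, 0.683 m.
U = (0.542) + (-0.459) + (-0.630) = -0.546 J.

-0.546 J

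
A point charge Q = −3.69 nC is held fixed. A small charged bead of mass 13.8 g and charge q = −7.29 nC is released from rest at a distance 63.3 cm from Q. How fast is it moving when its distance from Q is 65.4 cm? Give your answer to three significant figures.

1.33×10⁻³ m/s

Only the electrostatic force acts, so mechanical energy is conserved: ½mv² = U₁ − U₂ = kQq(1/r₁ − 1/r₂).
U₁ − U₂ = (8.99×10⁹ N·m²/C²)(-3.69×10⁻⁹ C)(-7.29×10⁻⁹ C)(1/0.633 − 1/0.654) = 1.23×10⁻⁸ J.
v = √(2·1.23×10⁻⁸/0.0138) = 1.33×10⁻³ m/s.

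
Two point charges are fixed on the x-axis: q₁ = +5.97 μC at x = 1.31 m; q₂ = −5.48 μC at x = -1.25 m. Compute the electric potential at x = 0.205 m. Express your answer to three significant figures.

Electric potential is a scalar, so the contributions from each charge add algebraically: V = Σ kqᵢ/rᵢ.
Distances from the field point to each charge: r₁ = 1.10 m, r₂ = 1.46 m.
V = k[(5.97×10⁻⁶)/(1.10) + (-5.48×10⁻⁶)/(1.46)] = 1.47×10⁴ V.

1.47×10⁴ V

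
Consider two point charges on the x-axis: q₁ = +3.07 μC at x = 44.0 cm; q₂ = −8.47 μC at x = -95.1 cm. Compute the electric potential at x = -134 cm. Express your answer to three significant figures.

-1.80×10⁵ V

The total potential is the scalar sum of each charge's contribution, V = Σ kqᵢ/rᵢ.
Distances from the field point to each charge: r₁ = 1.78 m, r₂ = 0.389 m.
V = k[(3.07×10⁻⁶)/(1.78) + (-8.47×10⁻⁶)/(0.389)] = -1.80×10⁵ V.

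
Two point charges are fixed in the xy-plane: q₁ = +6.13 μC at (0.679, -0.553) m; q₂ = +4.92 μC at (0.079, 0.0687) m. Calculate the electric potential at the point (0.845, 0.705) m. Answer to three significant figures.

Electric potential is a scalar, so the contributions from each charge add algebraically: V = Σ kqᵢ/rᵢ.
Distances from the field point to each charge: r₁ = 1.27 m, r₂ = 0.996 m.
V = k[(6.13×10⁻⁶)/(1.27) + (4.92×10⁻⁶)/(0.996)] = 8.78×10⁴ V.

8.78×10⁴ V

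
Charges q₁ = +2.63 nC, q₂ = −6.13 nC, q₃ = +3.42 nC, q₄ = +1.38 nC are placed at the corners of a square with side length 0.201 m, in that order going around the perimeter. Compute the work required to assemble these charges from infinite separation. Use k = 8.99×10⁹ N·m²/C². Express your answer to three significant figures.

-1.27×10⁻⁶ J

The assembly work is the sum of pairwise potential energies, U = Σ_{i<j} kqᵢqⱼ/rᵢⱼ.
The four side pairs have separation 0.201 m and the two diagonal pairs 0.284 m.
Summing all 6 pair terms gives U = -1.27×10⁻⁶ J.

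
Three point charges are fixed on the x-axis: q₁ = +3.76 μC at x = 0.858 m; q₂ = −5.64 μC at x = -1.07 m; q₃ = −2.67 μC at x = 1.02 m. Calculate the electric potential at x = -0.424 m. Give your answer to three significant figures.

The total potential is the scalar sum of each charge's contribution, V = Σ kqᵢ/rᵢ.
Distances from the field point to each charge: r₁ = 1.28 m, r₂ = 0.646 m, r₃ = 1.44 m.
V = k[(3.76×10⁻⁶)/(1.28) + (-5.64×10⁻⁶)/(0.646) + (-2.67×10⁻⁶)/(1.44)] = -6.87×10⁴ V.

-6.87×10⁴ V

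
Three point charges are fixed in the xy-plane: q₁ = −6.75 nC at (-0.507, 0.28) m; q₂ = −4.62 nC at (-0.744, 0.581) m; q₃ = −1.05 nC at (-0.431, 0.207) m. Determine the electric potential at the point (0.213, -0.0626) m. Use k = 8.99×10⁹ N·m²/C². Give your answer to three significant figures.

-126 V

The total potential is the scalar sum of each charge's contribution, V = Σ kqᵢ/rᵢ.
Distances from the field point to each charge: r₁ = 0.797 m, r₂ = 1.15 m, r₃ = 0.698 m.
V = k[(-6.75×10⁻⁹)/(0.797) + (-4.62×10⁻⁹)/(1.15) + (-1.05×10⁻⁹)/(0.698)] = -126 V.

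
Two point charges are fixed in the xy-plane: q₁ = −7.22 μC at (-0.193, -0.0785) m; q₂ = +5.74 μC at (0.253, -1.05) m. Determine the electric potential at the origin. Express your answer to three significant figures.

-2.64×10⁵ V

The total potential is the scalar sum of each charge's contribution, V = Σ kqᵢ/rᵢ.
Distances from the field point to each charge: r₁ = 0.208 m, r₂ = 1.08 m.
V = k[(-7.22×10⁻⁶)/(0.208) + (5.74×10⁻⁶)/(1.08)] = -2.64×10⁵ V.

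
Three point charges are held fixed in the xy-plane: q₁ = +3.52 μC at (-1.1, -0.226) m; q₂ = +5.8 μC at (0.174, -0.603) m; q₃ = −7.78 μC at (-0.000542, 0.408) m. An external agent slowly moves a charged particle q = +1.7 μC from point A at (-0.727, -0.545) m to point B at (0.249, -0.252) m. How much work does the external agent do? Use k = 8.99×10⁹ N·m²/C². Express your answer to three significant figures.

For quasistatic motion the external work equals the change in potential energy: W_ext = qΔV = q(V_B − V_A).
At A: distances to the source charges are 0.491 m, 0.903 m, 1.20 m; V_A = Σ kqᵢ/rᵢ = 6.39×10⁴ V.
At B: distances to the source charges are 1.35 m, 0.359 m, 0.706 m; V_B = Σ kqᵢ/rᵢ = 6.96×10⁴ V.
ΔV = V_B − V_A = 5740 V.
W_ext = qΔV = (1.70×10⁻⁶ C)(5740 V) = 9.76×10⁻³ J.

9.76×10⁻³ J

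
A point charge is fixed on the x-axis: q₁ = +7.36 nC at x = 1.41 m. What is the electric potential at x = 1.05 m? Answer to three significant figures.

The total potential is the scalar sum of each charge's contribution, V = Σ kqᵢ/rᵢ.
V = k[(7.36×10⁻⁹)/(0.360)] = 184 V.

184 V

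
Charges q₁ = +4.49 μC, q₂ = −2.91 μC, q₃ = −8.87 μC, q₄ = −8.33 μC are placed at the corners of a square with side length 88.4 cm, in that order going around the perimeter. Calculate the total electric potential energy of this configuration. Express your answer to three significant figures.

The work to assemble the configuration equals its total potential energy, U = Σ kqᵢqⱼ/rᵢⱼ over all pairs.
The four side pairs have separation 0.884 m and the two diagonal pairs 1.25 m.
Summing all 6 pair terms gives U = 0.389 J.

0.389 J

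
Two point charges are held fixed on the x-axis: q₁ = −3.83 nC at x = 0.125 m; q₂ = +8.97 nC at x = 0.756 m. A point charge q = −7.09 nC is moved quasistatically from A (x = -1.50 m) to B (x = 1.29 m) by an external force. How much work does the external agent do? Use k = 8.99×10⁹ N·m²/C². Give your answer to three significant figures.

-7.58×10⁻⁷ J

For quasistatic motion the external work equals the change in potential energy: W_ext = qΔV = q(V_B − V_A).
At A: distances to the source charges are 1.62 m, 2.26 m; V_A = Σ kqᵢ/rᵢ = 14.6 V.
At B: distances to the source charges are 1.17 m, 0.534 m; V_B = Σ kqᵢ/rᵢ = 121 V.
ΔV = V_B − V_A = 107 V.
W_ext = qΔV = (-7.09×10⁻⁹ C)(107 V) = -7.58×10⁻⁷ J.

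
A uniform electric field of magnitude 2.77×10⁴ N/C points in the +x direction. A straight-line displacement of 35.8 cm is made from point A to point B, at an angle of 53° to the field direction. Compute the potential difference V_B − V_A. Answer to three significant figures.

-5970 V

Only the component of displacement along E changes the potential: ΔV = −E·d·cosθ.
ΔV = −(2.77×10⁴ V/m)(0.358 m)cos53° = -5970 V.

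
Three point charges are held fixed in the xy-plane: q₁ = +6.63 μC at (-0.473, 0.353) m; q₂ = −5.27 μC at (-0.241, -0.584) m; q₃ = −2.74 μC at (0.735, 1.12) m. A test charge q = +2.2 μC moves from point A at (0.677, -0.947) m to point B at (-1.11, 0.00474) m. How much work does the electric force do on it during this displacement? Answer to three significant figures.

The work done by the electric force is W_field = −ΔU = −q(V_B − V_A) = q(V_A − V_B).
At A: distances to the source charges are 1.74 m, 0.987 m, 2.07 m; V_A = Σ kqᵢ/rᵢ = -2.56×10⁴ V.
At B: distances to the source charges are 0.726 m, 1.05 m, 2.16 m; V_B = Σ kqᵢ/rᵢ = 2.55×10⁴ V.
ΔV = V_B − V_A = 5.11×10⁴ V.
W_field = −qΔV = −(2.20×10⁻⁶ C)(5.11×10⁴ V) = -0.112 J.

-0.112 J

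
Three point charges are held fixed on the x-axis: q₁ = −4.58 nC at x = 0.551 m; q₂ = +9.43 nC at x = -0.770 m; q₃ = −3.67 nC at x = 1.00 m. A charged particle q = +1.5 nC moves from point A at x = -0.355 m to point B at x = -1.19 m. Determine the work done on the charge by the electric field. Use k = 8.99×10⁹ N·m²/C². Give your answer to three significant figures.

The work done by the electric force is W_field = −ΔU = −q(V_B − V_A) = q(V_A − V_B).
At A: distances to the source charges are 0.906 m, 0.415 m, 1.35 m; V_A = Σ kqᵢ/rᵢ = 134 V.
At B: distances to the source charges are 1.74 m, 0.420 m, 2.19 m; V_B = Σ kqᵢ/rᵢ = 163 V.
ΔV = V_B − V_A = 28.6 V.
W_field = −qΔV = −(1.50×10⁻⁹ C)(28.6 V) = -4.30×10⁻⁸ J.

-4.30×10⁻⁸ J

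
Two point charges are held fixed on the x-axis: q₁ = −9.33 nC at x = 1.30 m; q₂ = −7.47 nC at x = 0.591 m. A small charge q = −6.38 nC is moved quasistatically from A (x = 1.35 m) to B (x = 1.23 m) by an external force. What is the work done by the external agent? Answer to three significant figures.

For quasistatic motion the external work equals the change in potential energy: W_ext = qΔV = q(V_B − V_A).
At A: distances to the source charges are 0.0500 m, 0.759 m; V_A = Σ kqᵢ/rᵢ = -1770 V.
At B: distances to the source charges are 0.0700 m, 0.639 m; V_B = Σ kqᵢ/rᵢ = -1300 V.
ΔV = V_B − V_A = 463 V.
W_ext = qΔV = (-6.38×10⁻⁹ C)(463 V) = -2.95×10⁻⁶ J.

-2.95×10⁻⁶ J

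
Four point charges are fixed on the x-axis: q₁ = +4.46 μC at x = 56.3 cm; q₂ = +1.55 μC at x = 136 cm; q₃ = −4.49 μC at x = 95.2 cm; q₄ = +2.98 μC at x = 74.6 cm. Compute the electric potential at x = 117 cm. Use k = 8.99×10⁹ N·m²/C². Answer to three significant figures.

Electric potential is a scalar, so the contributions from each charge add algebraically: V = Σ kqᵢ/rᵢ.
Distances from the field point to each charge: r₁ = 0.607 m, r₂ = 0.190 m, r₃ = 0.218 m, r₄ = 0.424 m.
V = k[(4.46×10⁻⁶)/(0.607) + (1.55×10⁻⁶)/(0.190) + (-4.49×10⁻⁶)/(0.218) + (2.98×10⁻⁶)/(0.424)] = 1.74×10⁴ V.

1.74×10⁴ V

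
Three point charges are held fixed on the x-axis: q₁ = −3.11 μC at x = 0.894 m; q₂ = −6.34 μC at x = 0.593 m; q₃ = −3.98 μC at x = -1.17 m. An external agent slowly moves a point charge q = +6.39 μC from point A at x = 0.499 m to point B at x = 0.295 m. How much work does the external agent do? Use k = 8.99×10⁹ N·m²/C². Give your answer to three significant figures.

2.79 J

For quasistatic motion the external work equals the change in potential energy: W_ext = qΔV = q(V_B − V_A).
At A: distances to the source charges are 0.395 m, 0.0940 m, 1.67 m; V_A = Σ kqᵢ/rᵢ = -6.99×10⁵ V.
At B: distances to the source charges are 0.599 m, 0.298 m, 1.46 m; V_B = Σ kqᵢ/rᵢ = -2.62×10⁵ V.
ΔV = V_B − V_A = 4.36×10⁵ V.
W_ext = qΔV = (6.39×10⁻⁶ C)(4.36×10⁵ V) = 2.79 J.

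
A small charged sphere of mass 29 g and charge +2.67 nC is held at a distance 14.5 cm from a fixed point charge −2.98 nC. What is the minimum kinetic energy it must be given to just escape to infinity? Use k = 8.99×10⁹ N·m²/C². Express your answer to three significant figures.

To just escape, total mechanical energy must reach zero at infinity: ½mv²_min + U = 0, so ½mv²_min = −U = |kQq|/r.
|U| = |kQq|/r = (8.99×10⁹ N·m²/C²)(2.98×10⁻⁹)(2.67×10⁻⁹)/(0.145) = 4.93×10⁻⁷ J.

4.93×10⁻⁷ J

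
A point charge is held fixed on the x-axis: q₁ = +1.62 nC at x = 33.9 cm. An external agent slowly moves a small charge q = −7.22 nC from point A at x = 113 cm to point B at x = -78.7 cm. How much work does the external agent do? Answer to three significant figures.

For quasistatic motion the external work equals the change in potential energy: W_ext = qΔV = q(V_B − V_A).
At A: distance to the source charge is 0.791 m; V_A = kq₁/r = 18.4 V.
At B: distance to the source charge is 1.13 m; V_B = kq₁/r = 12.9 V.
ΔV = V_B − V_A = -5.48 V.
W_ext = qΔV = (-7.22×10⁻⁹ C)(-5.48 V) = 3.95×10⁻⁸ J.

3.95×10⁻⁸ J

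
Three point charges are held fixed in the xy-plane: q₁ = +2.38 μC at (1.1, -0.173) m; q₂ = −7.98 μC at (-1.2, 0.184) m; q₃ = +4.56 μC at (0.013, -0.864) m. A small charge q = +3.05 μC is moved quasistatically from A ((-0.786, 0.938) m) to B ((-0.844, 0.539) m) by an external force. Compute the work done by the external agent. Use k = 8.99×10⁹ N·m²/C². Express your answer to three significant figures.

-0.167 J

For quasistatic motion the external work equals the change in potential energy: W_ext = qΔV = q(V_B − V_A).
At A: distances to the source charges are 2.19 m, 0.860 m, 1.97 m; V_A = Σ kqᵢ/rᵢ = -5.28×10⁴ V.
At B: distances to the source charges are 2.07 m, 0.503 m, 1.64 m; V_B = Σ kqᵢ/rᵢ = -1.07×10⁵ V.
ΔV = V_B − V_A = -5.46×10⁴ V.
W_ext = qΔV = (3.05×10⁻⁶ C)(-5.46×10⁴ V) = -0.167 J.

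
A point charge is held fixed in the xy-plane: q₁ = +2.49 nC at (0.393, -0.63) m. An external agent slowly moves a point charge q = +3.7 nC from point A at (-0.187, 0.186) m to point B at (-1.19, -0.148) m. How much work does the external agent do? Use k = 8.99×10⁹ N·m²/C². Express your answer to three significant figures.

For quasistatic motion the external work equals the change in potential energy: W_ext = qΔV = q(V_B − V_A).
At A: distance to the source charge is 1.00 m; V_A = kq₁/r = 22.4 V.
At B: distance to the source charge is 1.65 m; V_B = kq₁/r = 13.5 V.
ΔV = V_B − V_A = -8.83 V.
W_ext = qΔV = (3.70×10⁻⁹ C)(-8.83 V) = -3.27×10⁻⁸ J.

-3.27×10⁻⁸ J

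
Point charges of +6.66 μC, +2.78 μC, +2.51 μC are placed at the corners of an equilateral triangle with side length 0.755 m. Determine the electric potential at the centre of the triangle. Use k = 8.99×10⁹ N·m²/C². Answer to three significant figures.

2.46×10⁵ V

Electric potential is a scalar, so the contributions from each charge add algebraically: V = Σ kqᵢ/rᵢ.
The distance from each vertex to the centroid is a/√3 = 0.436 m.
V = k[(6.66×10⁻⁶)/(0.436) + (2.78×10⁻⁶)/(0.436) + (2.51×10⁻⁶)/(0.436)] = 2.46×10⁵ V.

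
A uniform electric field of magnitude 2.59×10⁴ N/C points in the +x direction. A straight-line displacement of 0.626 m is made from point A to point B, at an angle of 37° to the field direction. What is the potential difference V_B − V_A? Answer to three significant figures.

-1.29×10⁴ V

Only the component of displacement along E changes the potential: ΔV = −E·d·cosθ.
ΔV = −(2.59×10⁴ V/m)(0.626 m)cos37° = -1.29×10⁴ V.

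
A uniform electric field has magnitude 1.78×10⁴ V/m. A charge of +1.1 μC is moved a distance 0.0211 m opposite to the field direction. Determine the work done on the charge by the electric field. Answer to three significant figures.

-4.13×10⁻⁴ J

The potential change for a displacement 0.0211 m opposite to the field direction is ΔV = +Ed = 376 V.
W_field = −qΔV = -4.13×10⁻⁴ J.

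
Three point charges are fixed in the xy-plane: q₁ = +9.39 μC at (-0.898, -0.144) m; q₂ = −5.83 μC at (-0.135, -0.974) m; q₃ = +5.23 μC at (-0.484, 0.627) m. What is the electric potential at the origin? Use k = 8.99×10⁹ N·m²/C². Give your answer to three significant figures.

Electric potential is a scalar, so the contributions from each charge add algebraically: V = Σ kqᵢ/rᵢ.
Distances from the field point to each charge: r₁ = 0.909 m, r₂ = 0.983 m, r₃ = 0.792 m.
V = k[(9.39×10⁻⁶)/(0.909) + (-5.83×10⁻⁶)/(0.983) + (5.23×10⁻⁶)/(0.792)] = 9.89×10⁴ V.

9.89×10⁴ V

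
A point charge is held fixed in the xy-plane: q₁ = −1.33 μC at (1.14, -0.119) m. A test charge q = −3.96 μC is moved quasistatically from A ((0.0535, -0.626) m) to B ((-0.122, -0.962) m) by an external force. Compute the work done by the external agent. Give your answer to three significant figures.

-8.29×10⁻³ J

For quasistatic motion the external work equals the change in potential energy: W_ext = qΔV = q(V_B − V_A).
At A: distance to the source charge is 1.20 m; V_A = kq₁/r = -9970 V.
At B: distance to the source charge is 1.52 m; V_B = kq₁/r = -7880 V.
ΔV = V_B − V_A = 2090 V.
W_ext = qΔV = (-3.96×10⁻⁶ C)(2090 V) = -8.29×10⁻³ J.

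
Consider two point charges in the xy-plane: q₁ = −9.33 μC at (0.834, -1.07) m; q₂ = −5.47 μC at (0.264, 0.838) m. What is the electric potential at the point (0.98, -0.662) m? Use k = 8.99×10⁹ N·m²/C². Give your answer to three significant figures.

The total potential is the scalar sum of each charge's contribution, V = Σ kqᵢ/rᵢ.
Distances from the field point to each charge: r₁ = 0.433 m, r₂ = 1.66 m.
V = k[(-9.33×10⁻⁶)/(0.433) + (-5.47×10⁻⁶)/(1.66)] = -2.23×10⁵ V.

-2.23×10⁵ V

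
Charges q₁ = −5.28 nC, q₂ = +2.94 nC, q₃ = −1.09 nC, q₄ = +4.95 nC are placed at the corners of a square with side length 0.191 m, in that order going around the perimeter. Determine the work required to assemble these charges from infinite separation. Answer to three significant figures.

-1.69×10⁻⁶ J

The assembly work is the sum of pairwise potential energies, U = Σ_{i<j} kqᵢqⱼ/rᵢⱼ.
The four side pairs have separation 0.191 m and the two diagonal pairs 0.270 m.
Summing all 6 pair terms gives U = -1.69×10⁻⁶ J.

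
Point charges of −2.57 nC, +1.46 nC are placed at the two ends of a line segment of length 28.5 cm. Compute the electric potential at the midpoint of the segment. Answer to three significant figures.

The total potential is the scalar sum of each charge's contribution, V = Σ kqᵢ/rᵢ.
Each charge is 0.142 m from the midpoint.
V = k[(-2.57×10⁻⁹)/(0.142) + (1.46×10⁻⁹)/(0.142)] = -70.0 V.

-70.0 V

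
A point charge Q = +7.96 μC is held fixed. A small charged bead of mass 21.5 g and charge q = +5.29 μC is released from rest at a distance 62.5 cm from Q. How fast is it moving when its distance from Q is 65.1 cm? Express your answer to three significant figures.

1.50 m/s

Only the electrostatic force acts, so mechanical energy is conserved: ½mv² = U₁ − U₂ = kQq(1/r₁ − 1/r₂).
U₁ − U₂ = (8.99×10⁹ N·m²/C²)(7.96×10⁻⁶ C)(5.29×10⁻⁶ C)(1/0.625 − 1/0.651) = 0.0242 J.
v = √(2·0.0242/0.0215) = 1.50 m/s.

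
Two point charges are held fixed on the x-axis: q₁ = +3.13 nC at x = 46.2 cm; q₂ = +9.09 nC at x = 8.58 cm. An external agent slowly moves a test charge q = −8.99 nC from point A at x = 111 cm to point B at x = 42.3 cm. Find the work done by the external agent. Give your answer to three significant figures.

-7.56×10⁻⁶ J

For quasistatic motion the external work equals the change in potential energy: W_ext = qΔV = q(V_B − V_A).
At A: distances to the source charges are 0.648 m, 1.02 m; V_A = Σ kqᵢ/rᵢ = 123 V.
At B: distances to the source charges are 0.0390 m, 0.337 m; V_B = Σ kqᵢ/rᵢ = 964 V.
ΔV = V_B − V_A = 841 V.
W_ext = qΔV = (-8.99×10⁻⁹ C)(841 V) = -7.56×10⁻⁶ J.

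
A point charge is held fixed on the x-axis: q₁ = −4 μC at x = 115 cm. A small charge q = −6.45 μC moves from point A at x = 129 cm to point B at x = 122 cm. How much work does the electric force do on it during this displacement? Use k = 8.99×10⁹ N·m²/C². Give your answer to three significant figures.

-1.66 J

The work done by the electric force is W_field = −ΔU = −q(V_B − V_A) = q(V_A − V_B).
At A: distance to the source charge is 0.140 m; V_A = kq₁/r = -2.57×10⁵ V.
At B: distance to the source charge is 0.0700 m; V_B = kq₁/r = -5.14×10⁵ V.
ΔV = V_B − V_A = -2.57×10⁵ V.
W_field = −qΔV = −(-6.45×10⁻⁶ C)(-2.57×10⁵ V) = -1.66 J.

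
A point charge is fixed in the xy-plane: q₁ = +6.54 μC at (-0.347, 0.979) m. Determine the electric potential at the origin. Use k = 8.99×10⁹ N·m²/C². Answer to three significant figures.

The total potential is the scalar sum of each charge's contribution, V = Σ kqᵢ/rᵢ.
Distances from the field point to each charge: r₁ = 1.04 m.
V = k[(6.54×10⁻⁶)/(1.04)] = 5.66×10⁴ V.

5.66×10⁴ V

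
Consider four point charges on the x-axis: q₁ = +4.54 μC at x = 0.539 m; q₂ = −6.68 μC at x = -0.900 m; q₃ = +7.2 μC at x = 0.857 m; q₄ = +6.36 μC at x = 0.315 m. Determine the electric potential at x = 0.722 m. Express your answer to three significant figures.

8.06×10⁵ V

The total potential is the scalar sum of each charge's contribution, V = Σ kqᵢ/rᵢ.
Distances from the field point to each charge: r₁ = 0.183 m, r₂ = 1.62 m, r₃ = 0.135 m, r₄ = 0.407 m.
V = k[(4.54×10⁻⁶)/(0.183) + (-6.68×10⁻⁶)/(1.62) + (7.20×10⁻⁶)/(0.135) + (6.36×10⁻⁶)/(0.407)] = 8.06×10⁵ V.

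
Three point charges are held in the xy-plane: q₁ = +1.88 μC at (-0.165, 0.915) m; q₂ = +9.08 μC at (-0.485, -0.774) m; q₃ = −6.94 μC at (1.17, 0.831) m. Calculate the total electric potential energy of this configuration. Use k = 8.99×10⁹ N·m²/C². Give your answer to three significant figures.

The assembly work is the sum of pairwise potential energies, U = Σ_{i<j} kqᵢqⱼ/rᵢⱼ.
Pair separations: r₁₂ = 1.72 m, r₁₃ = 1.34 m, r₂₃ = 2.31 m.
U = (0.0893) + (-0.0877) + (-0.246) = -0.244 J.

-0.244 J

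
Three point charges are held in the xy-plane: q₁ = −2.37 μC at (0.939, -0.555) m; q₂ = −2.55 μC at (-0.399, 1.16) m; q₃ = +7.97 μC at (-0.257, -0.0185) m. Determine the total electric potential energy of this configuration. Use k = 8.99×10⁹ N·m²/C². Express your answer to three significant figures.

The assembly work is the sum of pairwise potential energies, U = Σ_{i<j} kqᵢqⱼ/rᵢⱼ.
Pair separations: r₁₂ = 2.18 m, r₁₃ = 1.31 m, r₂₃ = 1.19 m.
U = (0.0250) + (-0.130) + (-0.154) = -0.258 J.

-0.258 J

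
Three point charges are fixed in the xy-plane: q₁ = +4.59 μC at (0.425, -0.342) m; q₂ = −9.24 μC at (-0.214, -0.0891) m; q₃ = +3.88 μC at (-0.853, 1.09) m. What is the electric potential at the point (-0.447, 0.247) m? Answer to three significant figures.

-1.27×10⁵ V

The total potential is the scalar sum of each charge's contribution, V = Σ kqᵢ/rᵢ.
Distances from the field point to each charge: r₁ = 1.05 m, r₂ = 0.409 m, r₃ = 0.936 m.
V = k[(4.59×10⁻⁶)/(1.05) + (-9.24×10⁻⁶)/(0.409) + (3.88×10⁻⁶)/(0.936)] = -1.27×10⁵ V.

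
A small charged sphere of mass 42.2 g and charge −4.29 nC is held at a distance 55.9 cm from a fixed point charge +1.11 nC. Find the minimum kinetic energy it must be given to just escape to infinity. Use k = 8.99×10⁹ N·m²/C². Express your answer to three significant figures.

7.66×10⁻⁸ J

To just escape, total mechanical energy must reach zero at infinity: ½mv²_min + U = 0, so ½mv²_min = −U = |kQq|/r.
|U| = |kQq|/r = (8.99×10⁹ N·m²/C²)(1.11×10⁻⁹)(4.29×10⁻⁹)/(0.559) = 7.66×10⁻⁸ J.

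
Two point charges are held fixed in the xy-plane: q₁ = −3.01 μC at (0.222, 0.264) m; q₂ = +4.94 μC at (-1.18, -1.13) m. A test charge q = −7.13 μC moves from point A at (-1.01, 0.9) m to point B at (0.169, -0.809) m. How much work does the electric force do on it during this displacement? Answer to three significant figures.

The work done by the electric force is W_field = −ΔU = −q(V_B − V_A) = q(V_A − V_B).
At A: distances to the source charges are 1.39 m, 2.04 m; V_A = Σ kqᵢ/rᵢ = 2280 V.
At B: distances to the source charges are 1.07 m, 1.39 m; V_B = Σ kqᵢ/rᵢ = 6840 V.
ΔV = V_B − V_A = 4550 V.
W_field = −qΔV = −(-7.13×10⁻⁶ C)(4550 V) = 0.0325 J.

0.0325 J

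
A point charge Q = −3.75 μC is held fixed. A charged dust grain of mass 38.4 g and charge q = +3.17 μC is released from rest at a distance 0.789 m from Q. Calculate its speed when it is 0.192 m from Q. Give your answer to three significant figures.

4.68 m/s

Only the electrostatic force acts, so mechanical energy is conserved: ½mv² = U₁ − U₂ = kQq(1/r₁ − 1/r₂).
U₁ − U₂ = (8.99×10⁹ N·m²/C²)(-3.75×10⁻⁶ C)(3.17×10⁻⁶ C)(1/0.789 − 1/0.192) = 0.421 J.
v = √(2·0.421/0.0384) = 4.68 m/s.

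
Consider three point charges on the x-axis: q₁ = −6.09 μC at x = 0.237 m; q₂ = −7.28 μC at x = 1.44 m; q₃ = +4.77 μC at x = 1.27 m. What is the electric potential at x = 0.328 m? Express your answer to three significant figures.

The total potential is the scalar sum of each charge's contribution, V = Σ kqᵢ/rᵢ.
Distances from the field point to each charge: r₁ = 0.0910 m, r₂ = 1.11 m, r₃ = 0.942 m.
V = k[(-6.09×10⁻⁶)/(0.0910) + (-7.28×10⁻⁶)/(1.11) + (4.77×10⁻⁶)/(0.942)] = -6.15×10⁵ V.

-6.15×10⁵ V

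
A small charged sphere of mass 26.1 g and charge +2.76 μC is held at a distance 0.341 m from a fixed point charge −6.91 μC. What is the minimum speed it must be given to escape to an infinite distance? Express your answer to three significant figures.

6.21 m/s

To just escape, total mechanical energy must reach zero at infinity: ½mv²_min + U = 0, so ½mv²_min = −U = |kQq|/r.
|U| = |kQq|/r = (8.99×10⁹ N·m²/C²)(6.91×10⁻⁶)(2.76×10⁻⁶)/(0.341) = 0.503 J.
v_min = √(2|U|/m) = √(2·0.503/0.0261) = 6.21 m/s.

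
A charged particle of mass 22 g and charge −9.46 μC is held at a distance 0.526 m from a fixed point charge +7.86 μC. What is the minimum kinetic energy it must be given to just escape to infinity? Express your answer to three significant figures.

To just escape, total mechanical energy must reach zero at infinity: ½mv²_min + U = 0, so ½mv²_min = −U = |kQq|/r.
|U| = |kQq|/r = (8.99×10⁹ N·m²/C²)(7.86×10⁻⁶)(9.46×10⁻⁶)/(0.526) = 1.27 J.

1.27 J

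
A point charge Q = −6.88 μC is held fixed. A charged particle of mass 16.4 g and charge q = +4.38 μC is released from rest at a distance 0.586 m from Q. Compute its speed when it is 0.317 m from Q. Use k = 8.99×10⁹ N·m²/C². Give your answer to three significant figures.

6.92 m/s

Only the electrostatic force acts, so mechanical energy is conserved: ½mv² = U₁ − U₂ = kQq(1/r₁ − 1/r₂).
U₁ − U₂ = (8.99×10⁹ N·m²/C²)(-6.88×10⁻⁶ C)(4.38×10⁻⁶ C)(1/0.586 − 1/0.317) = 0.392 J.
v = √(2·0.392/0.0164) = 6.92 m/s.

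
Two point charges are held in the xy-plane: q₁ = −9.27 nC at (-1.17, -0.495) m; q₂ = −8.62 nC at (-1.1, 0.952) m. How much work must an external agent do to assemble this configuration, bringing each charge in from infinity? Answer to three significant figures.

4.96×10⁻⁷ J

The work to assemble the configuration equals its total potential energy, U = Σ kqᵢqⱼ/rᵢⱼ over all pairs.
Pair separations: r₁₂ = 1.45 m.
U = (4.96×10⁻⁷) = 4.96×10⁻⁷ J.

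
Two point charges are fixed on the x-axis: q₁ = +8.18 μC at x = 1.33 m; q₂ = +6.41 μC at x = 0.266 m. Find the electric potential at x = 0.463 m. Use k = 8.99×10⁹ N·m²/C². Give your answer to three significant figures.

3.77×10⁵ V

The total potential is the scalar sum of each charge's contribution, V = Σ kqᵢ/rᵢ.
Distances from the field point to each charge: r₁ = 0.867 m, r₂ = 0.197 m.
V = k[(8.18×10⁻⁶)/(0.867) + (6.41×10⁻⁶)/(0.197)] = 3.77×10⁵ V.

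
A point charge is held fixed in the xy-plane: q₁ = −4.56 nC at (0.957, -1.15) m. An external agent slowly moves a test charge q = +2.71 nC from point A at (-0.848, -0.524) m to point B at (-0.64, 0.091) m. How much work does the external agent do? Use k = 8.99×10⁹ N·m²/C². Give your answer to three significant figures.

For quasistatic motion the external work equals the change in potential energy: W_ext = qΔV = q(V_B − V_A).
At A: distance to the source charge is 1.91 m; V_A = kq₁/r = -21.5 V.
At B: distance to the source charge is 2.02 m; V_B = kq₁/r = -20.3 V.
ΔV = V_B − V_A = 1.19 V.
W_ext = qΔV = (2.71×10⁻⁹ C)(1.19 V) = 3.22×10⁻⁹ J.

3.22×10⁻⁹ J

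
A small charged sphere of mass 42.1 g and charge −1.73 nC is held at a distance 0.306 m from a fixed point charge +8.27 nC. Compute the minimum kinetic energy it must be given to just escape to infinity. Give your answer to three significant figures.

To just escape, total mechanical energy must reach zero at infinity: ½mv²_min + U = 0, so ½mv²_min = −U = |kQq|/r.
|U| = |kQq|/r = (8.99×10⁹ N·m²/C²)(8.27×10⁻⁹)(1.73×10⁻⁹)/(0.306) = 4.20×10⁻⁷ J.

4.20×10⁻⁷ J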